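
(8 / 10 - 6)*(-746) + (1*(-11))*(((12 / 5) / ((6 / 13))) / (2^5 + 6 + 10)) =465361 / 120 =3878.01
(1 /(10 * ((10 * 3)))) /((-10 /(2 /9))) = -0.00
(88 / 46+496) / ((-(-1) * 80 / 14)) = 20041 / 230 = 87.13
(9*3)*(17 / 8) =459 / 8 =57.38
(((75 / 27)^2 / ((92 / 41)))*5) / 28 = 0.61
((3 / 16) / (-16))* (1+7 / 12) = -19 / 1024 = -0.02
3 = 3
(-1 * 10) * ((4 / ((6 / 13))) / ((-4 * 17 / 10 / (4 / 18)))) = 1300 / 459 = 2.83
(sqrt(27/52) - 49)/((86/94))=-2303/43 + 141 *sqrt(39)/1118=-52.77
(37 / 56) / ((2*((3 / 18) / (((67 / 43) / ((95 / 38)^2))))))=7437 / 15050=0.49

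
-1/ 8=-0.12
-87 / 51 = -29 / 17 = -1.71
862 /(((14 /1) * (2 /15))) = 6465 /14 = 461.79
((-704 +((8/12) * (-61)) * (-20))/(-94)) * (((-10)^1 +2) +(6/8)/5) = 6437/705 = 9.13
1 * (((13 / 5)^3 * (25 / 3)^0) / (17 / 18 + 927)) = 39546 / 2087875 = 0.02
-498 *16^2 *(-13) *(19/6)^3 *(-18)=-947310208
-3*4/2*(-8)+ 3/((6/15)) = 111/2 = 55.50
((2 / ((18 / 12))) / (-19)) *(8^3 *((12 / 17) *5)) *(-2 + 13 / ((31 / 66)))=-32604160 / 10013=-3256.18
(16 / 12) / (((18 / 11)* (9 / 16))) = 352 / 243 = 1.45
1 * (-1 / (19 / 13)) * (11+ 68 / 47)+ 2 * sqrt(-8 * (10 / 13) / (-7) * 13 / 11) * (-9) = -72 * sqrt(385) / 77 - 7605 / 893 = -26.86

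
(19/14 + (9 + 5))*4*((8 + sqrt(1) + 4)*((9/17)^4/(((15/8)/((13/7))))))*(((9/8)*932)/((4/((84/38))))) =399929665356/11108293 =36002.80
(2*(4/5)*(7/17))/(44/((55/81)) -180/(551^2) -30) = 8500828/449018229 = 0.02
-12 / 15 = -4 / 5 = -0.80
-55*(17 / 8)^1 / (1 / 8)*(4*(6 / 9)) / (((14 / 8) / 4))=-119680 / 21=-5699.05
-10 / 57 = -0.18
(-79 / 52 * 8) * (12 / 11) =-1896 / 143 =-13.26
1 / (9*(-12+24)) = 1 / 108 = 0.01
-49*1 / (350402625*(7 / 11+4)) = -0.00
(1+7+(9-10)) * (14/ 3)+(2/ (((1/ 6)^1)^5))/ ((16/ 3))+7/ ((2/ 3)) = 17755/ 6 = 2959.17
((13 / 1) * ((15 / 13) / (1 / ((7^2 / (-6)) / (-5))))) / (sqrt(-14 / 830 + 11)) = 49 * sqrt(1891570) / 9116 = 7.39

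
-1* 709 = -709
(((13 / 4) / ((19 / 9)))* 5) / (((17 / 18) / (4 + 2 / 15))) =10881 / 323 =33.69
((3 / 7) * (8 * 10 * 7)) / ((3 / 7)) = 560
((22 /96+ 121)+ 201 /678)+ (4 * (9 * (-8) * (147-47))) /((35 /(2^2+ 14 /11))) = -4217.18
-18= -18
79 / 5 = 15.80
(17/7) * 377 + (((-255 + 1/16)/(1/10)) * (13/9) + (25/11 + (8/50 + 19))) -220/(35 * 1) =-381387299/138600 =-2751.71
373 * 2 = 746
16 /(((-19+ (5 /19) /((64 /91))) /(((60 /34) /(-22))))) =291840 /4235363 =0.07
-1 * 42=-42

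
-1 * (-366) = 366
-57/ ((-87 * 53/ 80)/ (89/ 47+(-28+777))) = 53643840/ 72239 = 742.59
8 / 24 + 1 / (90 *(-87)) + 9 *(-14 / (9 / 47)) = -5149531 / 7830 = -657.67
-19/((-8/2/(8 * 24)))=912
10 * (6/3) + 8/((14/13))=192/7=27.43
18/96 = 0.19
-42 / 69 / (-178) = 0.00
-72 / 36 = -2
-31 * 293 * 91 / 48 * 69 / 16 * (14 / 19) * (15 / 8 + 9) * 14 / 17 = -81042695097 / 165376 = -490051.13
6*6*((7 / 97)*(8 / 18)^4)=7168 / 70713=0.10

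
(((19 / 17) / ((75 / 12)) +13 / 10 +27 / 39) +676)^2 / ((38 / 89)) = 4997964416099609 / 4639895000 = 1077171.88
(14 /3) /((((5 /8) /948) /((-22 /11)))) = -70784 /5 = -14156.80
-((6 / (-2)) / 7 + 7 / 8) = -25 / 56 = -0.45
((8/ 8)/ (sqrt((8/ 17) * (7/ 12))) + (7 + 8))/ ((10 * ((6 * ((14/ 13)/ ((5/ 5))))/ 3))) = 13 * sqrt(714)/ 3920 + 39/ 56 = 0.79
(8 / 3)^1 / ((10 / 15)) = 4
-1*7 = -7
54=54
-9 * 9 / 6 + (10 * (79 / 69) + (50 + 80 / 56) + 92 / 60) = 81967 / 1610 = 50.91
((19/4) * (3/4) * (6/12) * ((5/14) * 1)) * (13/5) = 741/448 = 1.65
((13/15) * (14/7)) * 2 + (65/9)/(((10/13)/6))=299/5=59.80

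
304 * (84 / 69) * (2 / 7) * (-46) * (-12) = 58368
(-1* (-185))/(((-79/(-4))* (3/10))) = 7400/237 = 31.22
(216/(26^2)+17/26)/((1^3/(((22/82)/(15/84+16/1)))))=50666/3138837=0.02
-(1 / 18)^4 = -1 / 104976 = -0.00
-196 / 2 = -98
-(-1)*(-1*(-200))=200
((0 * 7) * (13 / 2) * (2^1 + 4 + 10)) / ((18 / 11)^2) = 0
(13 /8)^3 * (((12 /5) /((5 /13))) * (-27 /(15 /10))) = -771147 /1600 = -481.97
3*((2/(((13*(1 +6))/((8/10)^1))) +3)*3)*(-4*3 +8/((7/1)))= -939132/3185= -294.86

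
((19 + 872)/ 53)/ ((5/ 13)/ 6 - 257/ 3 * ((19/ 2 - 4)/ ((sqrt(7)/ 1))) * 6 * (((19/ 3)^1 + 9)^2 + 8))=-33530500461744 * sqrt(7)/ 1370783340981041453 - 21891870/ 1370783340981041453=-0.00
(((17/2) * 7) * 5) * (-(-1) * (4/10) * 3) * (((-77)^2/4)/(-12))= -705551/16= -44096.94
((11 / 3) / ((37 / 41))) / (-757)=-451 / 84027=-0.01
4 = 4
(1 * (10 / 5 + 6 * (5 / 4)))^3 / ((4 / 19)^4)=893871739 / 2048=436460.81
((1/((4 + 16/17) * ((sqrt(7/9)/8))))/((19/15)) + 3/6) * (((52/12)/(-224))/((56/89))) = -98345 * sqrt(7)/5839232 - 1157/75264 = -0.06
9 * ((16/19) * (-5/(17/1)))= -720/323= -2.23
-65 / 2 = -32.50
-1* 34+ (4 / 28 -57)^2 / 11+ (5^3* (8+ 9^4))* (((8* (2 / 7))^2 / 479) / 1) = 9215.96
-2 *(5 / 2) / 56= -5 / 56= -0.09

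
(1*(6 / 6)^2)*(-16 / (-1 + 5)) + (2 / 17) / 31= -2106 / 527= -4.00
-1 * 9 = -9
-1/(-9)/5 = 1/45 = 0.02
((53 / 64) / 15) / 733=53 / 703680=0.00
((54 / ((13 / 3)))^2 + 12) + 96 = 44496 / 169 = 263.29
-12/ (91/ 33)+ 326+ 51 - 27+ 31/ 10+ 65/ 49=2229977/ 6370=350.07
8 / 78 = 4 / 39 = 0.10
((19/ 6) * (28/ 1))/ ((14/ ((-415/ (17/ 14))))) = -110390/ 51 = -2164.51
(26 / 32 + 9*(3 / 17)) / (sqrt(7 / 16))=653*sqrt(7) / 476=3.63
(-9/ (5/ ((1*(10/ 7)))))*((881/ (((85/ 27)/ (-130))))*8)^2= -440634522751488/ 2023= -217812418562.28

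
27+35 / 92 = 2519 / 92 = 27.38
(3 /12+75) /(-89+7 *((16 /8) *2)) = -301 /244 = -1.23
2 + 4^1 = 6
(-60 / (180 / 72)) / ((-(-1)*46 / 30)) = -360 / 23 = -15.65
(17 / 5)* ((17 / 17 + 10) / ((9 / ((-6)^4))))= 26928 / 5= 5385.60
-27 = -27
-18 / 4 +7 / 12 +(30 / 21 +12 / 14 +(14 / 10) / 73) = -1.61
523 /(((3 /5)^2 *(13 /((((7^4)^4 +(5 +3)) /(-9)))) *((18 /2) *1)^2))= -144840189065879225 /28431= -5094445818503.72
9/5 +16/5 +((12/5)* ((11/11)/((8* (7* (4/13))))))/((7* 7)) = 68639/13720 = 5.00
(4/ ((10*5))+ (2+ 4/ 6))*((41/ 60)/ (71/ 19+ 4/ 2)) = 80237/ 245250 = 0.33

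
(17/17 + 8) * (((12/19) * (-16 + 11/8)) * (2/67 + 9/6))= -647595/5092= -127.18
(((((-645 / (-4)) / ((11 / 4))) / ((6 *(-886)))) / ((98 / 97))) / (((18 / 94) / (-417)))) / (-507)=-136245715 / 2905438536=-0.05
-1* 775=-775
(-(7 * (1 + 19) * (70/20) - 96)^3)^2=3740910611784256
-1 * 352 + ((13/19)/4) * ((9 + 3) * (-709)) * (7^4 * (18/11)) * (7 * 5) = -41825805698/209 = -200123472.24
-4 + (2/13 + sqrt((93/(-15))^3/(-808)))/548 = -14247/3562 + 31 * sqrt(31310)/5534800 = -4.00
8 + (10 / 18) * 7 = 107 / 9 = 11.89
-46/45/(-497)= 46/22365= 0.00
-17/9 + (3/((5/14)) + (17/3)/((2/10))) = 1568/45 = 34.84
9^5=59049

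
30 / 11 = 2.73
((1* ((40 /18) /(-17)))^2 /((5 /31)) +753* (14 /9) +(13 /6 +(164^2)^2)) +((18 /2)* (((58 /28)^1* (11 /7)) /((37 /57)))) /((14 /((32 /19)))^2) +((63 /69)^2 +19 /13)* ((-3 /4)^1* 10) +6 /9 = 393129336998461759597357 /543449716731558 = 723395973.71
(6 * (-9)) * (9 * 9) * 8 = -34992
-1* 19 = -19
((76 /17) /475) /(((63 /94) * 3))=376 /80325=0.00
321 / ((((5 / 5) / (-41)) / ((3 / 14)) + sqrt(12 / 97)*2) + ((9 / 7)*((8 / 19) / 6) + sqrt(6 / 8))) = 1018740366 / (-74884 + 130872*sqrt(291) + 1586823*sqrt(3)) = 207.65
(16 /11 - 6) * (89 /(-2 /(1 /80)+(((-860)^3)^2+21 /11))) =-4450 /4450239586495998261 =-0.00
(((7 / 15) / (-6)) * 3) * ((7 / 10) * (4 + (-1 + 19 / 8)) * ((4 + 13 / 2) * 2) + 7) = -48167 / 2400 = -20.07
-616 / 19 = -32.42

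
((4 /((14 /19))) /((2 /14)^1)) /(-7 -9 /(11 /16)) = -418 /221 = -1.89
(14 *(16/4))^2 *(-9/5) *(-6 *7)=1185408/5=237081.60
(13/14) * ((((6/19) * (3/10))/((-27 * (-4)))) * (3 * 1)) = 0.00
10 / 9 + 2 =28 / 9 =3.11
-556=-556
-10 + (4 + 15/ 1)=9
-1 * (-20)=20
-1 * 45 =-45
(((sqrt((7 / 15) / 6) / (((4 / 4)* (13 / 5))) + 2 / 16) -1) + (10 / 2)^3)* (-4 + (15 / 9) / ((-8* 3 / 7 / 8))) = -23501 / 24 -71* sqrt(70) / 702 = -980.05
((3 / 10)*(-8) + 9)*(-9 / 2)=-297 / 10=-29.70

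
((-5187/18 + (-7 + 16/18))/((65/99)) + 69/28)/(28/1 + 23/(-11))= -8923783/518700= -17.20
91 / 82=1.11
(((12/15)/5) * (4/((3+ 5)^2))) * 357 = 357/100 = 3.57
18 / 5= 3.60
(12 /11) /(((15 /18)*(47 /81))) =5832 /2585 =2.26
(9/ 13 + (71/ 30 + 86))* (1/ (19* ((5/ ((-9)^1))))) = -104199/ 12350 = -8.44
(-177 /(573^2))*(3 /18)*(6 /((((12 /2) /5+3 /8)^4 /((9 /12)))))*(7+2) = -0.00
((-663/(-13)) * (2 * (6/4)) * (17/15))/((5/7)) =6069/25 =242.76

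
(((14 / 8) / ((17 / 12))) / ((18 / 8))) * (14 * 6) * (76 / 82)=29792 / 697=42.74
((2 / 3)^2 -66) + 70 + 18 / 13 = 682 / 117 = 5.83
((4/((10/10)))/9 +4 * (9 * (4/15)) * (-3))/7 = -1276/315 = -4.05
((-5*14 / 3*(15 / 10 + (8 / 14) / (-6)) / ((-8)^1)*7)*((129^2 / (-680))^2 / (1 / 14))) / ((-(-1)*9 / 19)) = 187791320129 / 369920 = 507653.87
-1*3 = -3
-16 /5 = -3.20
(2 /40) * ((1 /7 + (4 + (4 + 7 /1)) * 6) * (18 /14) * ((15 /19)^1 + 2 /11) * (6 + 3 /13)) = 13339971 /380380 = 35.07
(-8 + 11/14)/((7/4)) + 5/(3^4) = -16117/3969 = -4.06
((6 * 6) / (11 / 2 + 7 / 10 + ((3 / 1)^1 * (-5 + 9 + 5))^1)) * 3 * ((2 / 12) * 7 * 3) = 11.39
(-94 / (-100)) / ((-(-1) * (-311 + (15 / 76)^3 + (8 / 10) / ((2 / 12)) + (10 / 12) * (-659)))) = -30947808 / 28161154715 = -0.00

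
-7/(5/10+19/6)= -21/11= -1.91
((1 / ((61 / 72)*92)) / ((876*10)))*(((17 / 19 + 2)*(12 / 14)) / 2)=99 / 54486908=0.00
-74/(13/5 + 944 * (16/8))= -370/9453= -0.04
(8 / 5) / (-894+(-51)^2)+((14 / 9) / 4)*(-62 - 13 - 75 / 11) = -2987162 / 93885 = -31.82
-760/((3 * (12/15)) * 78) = -475/117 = -4.06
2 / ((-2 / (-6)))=6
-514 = -514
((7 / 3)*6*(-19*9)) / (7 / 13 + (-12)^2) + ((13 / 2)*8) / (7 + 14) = -555854 / 39459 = -14.09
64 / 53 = 1.21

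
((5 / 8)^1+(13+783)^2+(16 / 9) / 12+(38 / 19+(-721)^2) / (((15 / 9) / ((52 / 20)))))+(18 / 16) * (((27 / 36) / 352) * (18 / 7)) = 38441790662521 / 26611200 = 1444571.86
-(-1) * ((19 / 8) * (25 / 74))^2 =225625 / 350464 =0.64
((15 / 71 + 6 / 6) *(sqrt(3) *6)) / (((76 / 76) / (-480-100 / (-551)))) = -136420080 *sqrt(3) / 39121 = -6039.89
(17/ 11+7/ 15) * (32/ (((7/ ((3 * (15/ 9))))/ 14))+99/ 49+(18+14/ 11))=20357908/ 29645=686.72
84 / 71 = 1.18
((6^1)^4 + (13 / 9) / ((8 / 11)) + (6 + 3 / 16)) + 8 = 188953 / 144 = 1312.17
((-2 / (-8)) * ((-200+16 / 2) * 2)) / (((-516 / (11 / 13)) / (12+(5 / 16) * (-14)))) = 671 / 559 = 1.20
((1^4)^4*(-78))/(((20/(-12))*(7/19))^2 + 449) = -126711/730013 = -0.17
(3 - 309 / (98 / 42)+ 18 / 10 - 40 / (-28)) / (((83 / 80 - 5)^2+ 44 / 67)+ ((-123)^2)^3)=-54114560 / 1484859785243257563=-0.00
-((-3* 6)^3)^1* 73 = 425736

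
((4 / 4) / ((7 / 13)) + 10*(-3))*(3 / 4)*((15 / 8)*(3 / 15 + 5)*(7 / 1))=-23049 / 16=-1440.56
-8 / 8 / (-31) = 1 / 31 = 0.03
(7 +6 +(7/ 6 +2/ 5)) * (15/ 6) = 437/ 12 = 36.42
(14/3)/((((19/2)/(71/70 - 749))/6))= -209436/95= -2204.59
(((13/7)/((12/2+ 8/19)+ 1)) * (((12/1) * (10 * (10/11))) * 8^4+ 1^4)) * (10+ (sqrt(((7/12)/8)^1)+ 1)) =173436731 * sqrt(42)/37224+ 173436731/141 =1260243.27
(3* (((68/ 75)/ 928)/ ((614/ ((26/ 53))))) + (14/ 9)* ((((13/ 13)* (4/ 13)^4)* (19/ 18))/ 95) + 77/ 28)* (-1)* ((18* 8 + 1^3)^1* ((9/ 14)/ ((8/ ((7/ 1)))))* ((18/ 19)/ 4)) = -600424210374031/ 11301893873920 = -53.13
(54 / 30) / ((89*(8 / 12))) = 27 / 890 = 0.03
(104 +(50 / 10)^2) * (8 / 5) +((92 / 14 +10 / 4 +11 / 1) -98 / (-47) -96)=436111 / 3290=132.56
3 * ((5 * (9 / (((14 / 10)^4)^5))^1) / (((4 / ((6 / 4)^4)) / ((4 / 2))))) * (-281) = -293038845062255859375 / 2553352521523584032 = -114.77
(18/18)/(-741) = -1/741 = -0.00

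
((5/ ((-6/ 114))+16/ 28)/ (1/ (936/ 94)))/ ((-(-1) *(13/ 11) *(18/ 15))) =-663.01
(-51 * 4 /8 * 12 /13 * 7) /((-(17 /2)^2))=504 /221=2.28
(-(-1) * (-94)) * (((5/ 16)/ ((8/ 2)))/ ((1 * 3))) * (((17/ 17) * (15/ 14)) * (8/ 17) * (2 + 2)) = -1175/ 238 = -4.94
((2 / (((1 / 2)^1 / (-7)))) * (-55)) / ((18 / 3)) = 770 / 3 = 256.67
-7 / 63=-1 / 9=-0.11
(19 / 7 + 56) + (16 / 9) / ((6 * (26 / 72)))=16253 / 273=59.53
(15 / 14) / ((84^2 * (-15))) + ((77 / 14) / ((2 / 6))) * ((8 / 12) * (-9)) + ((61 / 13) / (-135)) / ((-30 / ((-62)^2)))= -27318531533 / 288943200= -94.55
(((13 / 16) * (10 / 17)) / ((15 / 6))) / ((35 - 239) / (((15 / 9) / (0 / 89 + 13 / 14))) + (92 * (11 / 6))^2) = 4095 / 606931144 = 0.00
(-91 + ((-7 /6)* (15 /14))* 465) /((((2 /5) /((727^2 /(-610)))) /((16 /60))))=1421214481 /3660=388309.97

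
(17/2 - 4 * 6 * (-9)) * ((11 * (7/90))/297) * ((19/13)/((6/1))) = 59717/379080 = 0.16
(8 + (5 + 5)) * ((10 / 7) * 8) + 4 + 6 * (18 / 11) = 16904 / 77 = 219.53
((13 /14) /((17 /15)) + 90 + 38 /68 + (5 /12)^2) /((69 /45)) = 7844155 /131376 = 59.71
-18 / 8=-9 / 4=-2.25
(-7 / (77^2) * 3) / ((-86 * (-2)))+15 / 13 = 2185221 / 1893892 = 1.15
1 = 1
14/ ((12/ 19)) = 133/ 6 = 22.17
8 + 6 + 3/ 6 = 29/ 2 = 14.50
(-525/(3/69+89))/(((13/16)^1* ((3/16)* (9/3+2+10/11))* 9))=-8855/12168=-0.73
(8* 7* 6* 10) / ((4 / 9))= 7560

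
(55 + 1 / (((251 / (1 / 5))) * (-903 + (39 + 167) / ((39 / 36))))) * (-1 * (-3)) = 639654662 / 3876695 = 165.00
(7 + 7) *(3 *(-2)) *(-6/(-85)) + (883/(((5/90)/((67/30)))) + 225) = 3035832/85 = 35715.67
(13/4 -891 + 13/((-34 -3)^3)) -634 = -308324863/202612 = -1521.75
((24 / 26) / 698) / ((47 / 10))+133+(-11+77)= 42434621 / 213239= 199.00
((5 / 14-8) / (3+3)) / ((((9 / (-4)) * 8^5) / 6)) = 0.00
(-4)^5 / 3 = -1024 / 3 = -341.33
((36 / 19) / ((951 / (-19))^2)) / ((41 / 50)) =3800 / 4120049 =0.00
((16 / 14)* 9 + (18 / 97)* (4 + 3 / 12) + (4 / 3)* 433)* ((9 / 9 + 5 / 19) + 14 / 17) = 42518279 / 34629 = 1227.82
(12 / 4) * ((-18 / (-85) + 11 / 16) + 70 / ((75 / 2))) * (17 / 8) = 2257 / 128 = 17.63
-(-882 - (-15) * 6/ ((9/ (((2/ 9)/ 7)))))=55546/ 63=881.68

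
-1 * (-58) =58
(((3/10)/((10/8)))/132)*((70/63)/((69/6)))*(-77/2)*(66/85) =-154/29325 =-0.01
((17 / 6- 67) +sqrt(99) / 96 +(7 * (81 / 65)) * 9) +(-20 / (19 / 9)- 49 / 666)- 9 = -1729834 / 411255 +sqrt(11) / 32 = -4.10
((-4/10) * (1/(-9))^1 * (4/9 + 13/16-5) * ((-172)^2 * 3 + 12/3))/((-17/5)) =11959871/2754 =4342.73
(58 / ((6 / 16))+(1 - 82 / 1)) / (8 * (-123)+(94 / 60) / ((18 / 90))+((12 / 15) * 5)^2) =-442 / 5761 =-0.08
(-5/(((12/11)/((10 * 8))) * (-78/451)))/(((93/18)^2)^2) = 35719200/12005773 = 2.98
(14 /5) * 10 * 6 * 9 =1512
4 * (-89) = -356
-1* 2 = -2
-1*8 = -8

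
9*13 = 117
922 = 922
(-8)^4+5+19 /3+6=12340 /3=4113.33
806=806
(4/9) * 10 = 40/9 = 4.44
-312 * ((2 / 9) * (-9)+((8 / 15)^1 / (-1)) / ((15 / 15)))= 3952 / 5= 790.40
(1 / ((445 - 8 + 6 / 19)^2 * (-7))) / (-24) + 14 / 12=13531738637 / 11598632808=1.17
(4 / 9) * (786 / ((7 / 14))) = 2096 / 3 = 698.67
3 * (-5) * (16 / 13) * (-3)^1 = 720 / 13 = 55.38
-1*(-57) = 57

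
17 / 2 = 8.50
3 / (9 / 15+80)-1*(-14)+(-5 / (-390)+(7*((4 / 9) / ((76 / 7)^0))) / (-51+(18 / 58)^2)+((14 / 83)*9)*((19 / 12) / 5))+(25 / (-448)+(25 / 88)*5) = 502817498352769 / 31754960677440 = 15.83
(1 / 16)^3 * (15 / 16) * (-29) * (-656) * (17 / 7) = 303195 / 28672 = 10.57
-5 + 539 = 534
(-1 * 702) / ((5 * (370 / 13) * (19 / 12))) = -54756 / 17575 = -3.12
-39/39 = -1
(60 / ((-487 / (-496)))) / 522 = 4960 / 42369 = 0.12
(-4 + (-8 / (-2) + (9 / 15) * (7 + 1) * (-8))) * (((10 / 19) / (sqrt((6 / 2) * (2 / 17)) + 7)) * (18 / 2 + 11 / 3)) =-30464 / 827 + 256 * sqrt(102) / 827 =-33.71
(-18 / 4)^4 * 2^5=13122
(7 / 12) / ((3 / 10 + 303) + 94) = 35 / 23838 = 0.00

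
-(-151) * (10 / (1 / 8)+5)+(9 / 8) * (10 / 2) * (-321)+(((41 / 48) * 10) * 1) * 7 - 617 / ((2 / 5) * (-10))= 11243.42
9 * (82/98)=7.53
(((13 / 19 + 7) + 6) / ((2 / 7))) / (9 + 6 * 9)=130 / 171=0.76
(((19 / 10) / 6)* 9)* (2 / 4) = 57 / 40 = 1.42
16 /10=8 /5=1.60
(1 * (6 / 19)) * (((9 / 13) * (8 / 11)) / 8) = 54 / 2717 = 0.02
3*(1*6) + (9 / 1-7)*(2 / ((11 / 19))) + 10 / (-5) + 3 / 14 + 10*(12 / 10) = 5409 / 154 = 35.12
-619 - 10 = -629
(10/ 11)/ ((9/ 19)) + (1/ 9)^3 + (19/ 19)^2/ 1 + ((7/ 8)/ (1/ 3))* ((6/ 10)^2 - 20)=-77999909/ 1603800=-48.63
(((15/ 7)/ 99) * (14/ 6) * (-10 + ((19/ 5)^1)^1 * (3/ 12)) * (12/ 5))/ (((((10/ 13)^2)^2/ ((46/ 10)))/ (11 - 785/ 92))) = -1173485807/ 33000000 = -35.56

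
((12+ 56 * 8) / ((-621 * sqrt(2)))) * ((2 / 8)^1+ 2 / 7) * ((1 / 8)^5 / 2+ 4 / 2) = -1092275 * sqrt(2) / 2752512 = -0.56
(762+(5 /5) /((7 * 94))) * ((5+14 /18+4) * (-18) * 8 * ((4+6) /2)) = -1764917440 /329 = -5364490.70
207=207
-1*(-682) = 682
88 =88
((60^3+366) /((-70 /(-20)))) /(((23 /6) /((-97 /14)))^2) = 36644178492 /181447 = 201955.27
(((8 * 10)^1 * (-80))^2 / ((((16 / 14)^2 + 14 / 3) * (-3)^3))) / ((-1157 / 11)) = 11038720000 / 4571307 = 2414.78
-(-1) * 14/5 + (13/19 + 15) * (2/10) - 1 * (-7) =1229/95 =12.94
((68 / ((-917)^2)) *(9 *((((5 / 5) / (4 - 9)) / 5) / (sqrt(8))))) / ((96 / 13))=-663 *sqrt(2) / 672711200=-0.00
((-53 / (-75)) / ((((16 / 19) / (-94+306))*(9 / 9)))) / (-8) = -53371 / 2400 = -22.24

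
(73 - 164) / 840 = -13 / 120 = -0.11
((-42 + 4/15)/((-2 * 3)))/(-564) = -313/25380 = -0.01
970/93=10.43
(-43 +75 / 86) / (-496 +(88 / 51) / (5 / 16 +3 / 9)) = 1909321 / 22358624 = 0.09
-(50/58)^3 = -15625/24389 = -0.64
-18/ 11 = -1.64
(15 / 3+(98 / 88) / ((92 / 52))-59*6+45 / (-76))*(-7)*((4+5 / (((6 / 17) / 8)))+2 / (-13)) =17887352455 / 62491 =286238.86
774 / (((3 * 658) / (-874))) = -112746 / 329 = -342.69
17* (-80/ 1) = -1360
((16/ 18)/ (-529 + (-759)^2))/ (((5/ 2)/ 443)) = 443/ 1618740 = 0.00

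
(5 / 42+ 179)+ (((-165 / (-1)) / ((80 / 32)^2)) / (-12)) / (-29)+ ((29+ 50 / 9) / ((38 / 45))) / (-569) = 5896638446 / 32919495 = 179.12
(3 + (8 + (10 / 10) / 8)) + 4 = 121 / 8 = 15.12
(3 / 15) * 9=9 / 5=1.80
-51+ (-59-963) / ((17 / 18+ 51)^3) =-41693379429 / 817400375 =-51.01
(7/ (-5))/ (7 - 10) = 7/ 15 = 0.47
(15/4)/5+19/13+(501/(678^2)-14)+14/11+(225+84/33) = 1188873292/5477901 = 217.03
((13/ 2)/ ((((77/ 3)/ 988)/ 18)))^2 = 120261916944/ 5929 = 20283676.33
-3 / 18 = -1 / 6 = -0.17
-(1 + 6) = -7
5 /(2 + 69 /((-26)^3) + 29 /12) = 1.13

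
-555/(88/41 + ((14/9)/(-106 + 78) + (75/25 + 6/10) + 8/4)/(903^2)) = -1669916861550/6458059739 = -258.58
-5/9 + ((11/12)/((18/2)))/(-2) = -131/216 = -0.61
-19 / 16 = -1.19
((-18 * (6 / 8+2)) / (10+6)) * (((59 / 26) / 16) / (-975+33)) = 1947 / 4179968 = 0.00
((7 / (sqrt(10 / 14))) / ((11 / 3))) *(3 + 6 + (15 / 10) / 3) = 399 *sqrt(35) / 110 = 21.46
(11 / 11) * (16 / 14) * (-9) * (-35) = 360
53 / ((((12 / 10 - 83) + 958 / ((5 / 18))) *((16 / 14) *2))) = 53 / 7696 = 0.01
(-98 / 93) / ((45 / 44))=-4312 / 4185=-1.03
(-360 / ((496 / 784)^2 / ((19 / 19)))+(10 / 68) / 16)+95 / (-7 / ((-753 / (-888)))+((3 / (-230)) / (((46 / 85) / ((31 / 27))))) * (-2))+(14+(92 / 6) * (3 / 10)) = -45714654346896541 / 51225792713440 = -892.41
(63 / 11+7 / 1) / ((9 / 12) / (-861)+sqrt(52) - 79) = -14576178960 / 89723581651 - 369013120 * sqrt(13) / 89723581651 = -0.18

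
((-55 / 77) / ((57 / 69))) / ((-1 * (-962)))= -115 / 127946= -0.00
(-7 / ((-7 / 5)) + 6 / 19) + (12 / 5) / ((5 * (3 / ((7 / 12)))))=7708 / 1425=5.41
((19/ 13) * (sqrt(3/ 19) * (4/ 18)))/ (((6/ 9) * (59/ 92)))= 92 * sqrt(57)/ 2301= 0.30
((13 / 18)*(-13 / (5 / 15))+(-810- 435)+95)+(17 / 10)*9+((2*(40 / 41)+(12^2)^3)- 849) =2983974.08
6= 6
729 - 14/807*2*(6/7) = 196093/269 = 728.97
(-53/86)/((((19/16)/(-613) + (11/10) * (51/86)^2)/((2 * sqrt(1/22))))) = -55881080 * sqrt(22)/383915741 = -0.68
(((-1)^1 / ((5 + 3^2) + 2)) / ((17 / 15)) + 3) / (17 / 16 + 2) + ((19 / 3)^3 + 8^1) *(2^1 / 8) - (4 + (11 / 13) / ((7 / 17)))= 60.42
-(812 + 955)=-1767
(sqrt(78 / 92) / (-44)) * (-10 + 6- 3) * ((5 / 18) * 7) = 245 * sqrt(1794) / 36432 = 0.28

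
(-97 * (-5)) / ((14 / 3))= 1455 / 14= 103.93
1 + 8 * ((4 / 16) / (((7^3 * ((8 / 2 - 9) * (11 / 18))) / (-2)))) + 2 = 56667 / 18865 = 3.00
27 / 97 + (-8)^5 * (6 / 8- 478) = 1516937243 / 97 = 15638528.28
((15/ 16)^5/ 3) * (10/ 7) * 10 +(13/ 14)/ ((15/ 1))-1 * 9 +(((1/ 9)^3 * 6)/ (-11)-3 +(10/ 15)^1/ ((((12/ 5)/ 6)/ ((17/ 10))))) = -138736170079/ 24524881920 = -5.66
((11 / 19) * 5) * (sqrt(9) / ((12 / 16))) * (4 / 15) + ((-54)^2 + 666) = 204350 / 57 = 3585.09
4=4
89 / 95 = 0.94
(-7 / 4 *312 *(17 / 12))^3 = -3702294323 / 8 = -462786790.38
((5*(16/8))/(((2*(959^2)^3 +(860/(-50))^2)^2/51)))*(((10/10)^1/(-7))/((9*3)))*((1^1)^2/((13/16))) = -425000/309732804679321745095226848194004726881051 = -0.00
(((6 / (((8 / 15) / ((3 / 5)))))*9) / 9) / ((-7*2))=-27 / 56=-0.48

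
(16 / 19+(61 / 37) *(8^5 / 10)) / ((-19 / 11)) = -208912176 / 66785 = -3128.13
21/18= 7/6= 1.17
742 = 742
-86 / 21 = -4.10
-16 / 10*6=-48 / 5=-9.60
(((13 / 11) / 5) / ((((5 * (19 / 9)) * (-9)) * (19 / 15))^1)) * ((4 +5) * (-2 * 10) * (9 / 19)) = 12636 / 75449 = 0.17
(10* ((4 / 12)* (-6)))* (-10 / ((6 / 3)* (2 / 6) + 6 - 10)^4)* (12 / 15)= 162 / 125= 1.30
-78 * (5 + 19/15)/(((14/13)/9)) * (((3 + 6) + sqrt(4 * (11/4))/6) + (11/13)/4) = -2634021/70 - 23829 * sqrt(11)/35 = -39886.92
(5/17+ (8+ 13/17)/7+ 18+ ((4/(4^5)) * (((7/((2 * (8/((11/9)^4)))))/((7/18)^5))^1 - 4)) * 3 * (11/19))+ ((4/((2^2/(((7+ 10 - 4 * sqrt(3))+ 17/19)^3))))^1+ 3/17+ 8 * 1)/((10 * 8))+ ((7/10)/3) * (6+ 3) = 4526186461703/35835366784 - 91032 * sqrt(3)/1805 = 38.95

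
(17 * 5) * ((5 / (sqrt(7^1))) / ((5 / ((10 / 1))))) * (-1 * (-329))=39950 * sqrt(7)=105697.76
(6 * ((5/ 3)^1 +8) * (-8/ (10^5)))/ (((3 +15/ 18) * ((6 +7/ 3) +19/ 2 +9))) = -522/ 11571875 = -0.00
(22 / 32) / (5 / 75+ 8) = 15 / 176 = 0.09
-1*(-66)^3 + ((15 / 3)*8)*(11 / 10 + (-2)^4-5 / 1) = 287980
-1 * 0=0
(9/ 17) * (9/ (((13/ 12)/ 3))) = 2916/ 221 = 13.19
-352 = -352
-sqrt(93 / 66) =-sqrt(682) / 22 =-1.19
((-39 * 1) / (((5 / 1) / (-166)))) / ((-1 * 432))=-1079 / 360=-3.00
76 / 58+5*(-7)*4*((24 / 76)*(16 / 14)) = -27118 / 551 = -49.22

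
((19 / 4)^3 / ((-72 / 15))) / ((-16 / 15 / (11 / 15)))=377245 / 24576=15.35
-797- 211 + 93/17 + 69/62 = -1055493/1054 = -1001.42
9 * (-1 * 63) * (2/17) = -1134/17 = -66.71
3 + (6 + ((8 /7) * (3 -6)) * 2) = 15 /7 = 2.14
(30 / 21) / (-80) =-1 / 56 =-0.02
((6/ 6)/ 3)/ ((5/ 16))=16/ 15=1.07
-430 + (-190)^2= 35670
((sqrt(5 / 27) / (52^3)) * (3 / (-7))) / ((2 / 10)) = -5 * sqrt(15) / 2952768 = -0.00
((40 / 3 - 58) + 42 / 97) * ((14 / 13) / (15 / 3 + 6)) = -180208 / 41613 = -4.33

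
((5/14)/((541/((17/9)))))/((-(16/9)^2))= -765/1938944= -0.00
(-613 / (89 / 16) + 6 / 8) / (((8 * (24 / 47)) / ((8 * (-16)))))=1831355 / 534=3429.50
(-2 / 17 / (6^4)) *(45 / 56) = -5 / 68544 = -0.00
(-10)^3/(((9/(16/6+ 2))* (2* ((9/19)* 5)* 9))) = -26600/2187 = -12.16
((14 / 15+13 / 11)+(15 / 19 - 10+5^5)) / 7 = 9774631 / 21945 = 445.41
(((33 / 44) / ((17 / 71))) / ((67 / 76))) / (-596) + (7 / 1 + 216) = 151378165 / 678844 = 222.99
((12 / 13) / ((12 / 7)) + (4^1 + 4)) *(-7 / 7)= -111 / 13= -8.54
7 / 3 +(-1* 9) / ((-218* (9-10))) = 1499 / 654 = 2.29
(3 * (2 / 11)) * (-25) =-150 / 11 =-13.64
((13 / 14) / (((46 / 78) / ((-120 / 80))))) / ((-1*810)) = 169 / 57960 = 0.00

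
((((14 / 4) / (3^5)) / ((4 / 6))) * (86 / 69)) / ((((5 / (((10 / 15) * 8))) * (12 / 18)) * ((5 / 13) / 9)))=1.01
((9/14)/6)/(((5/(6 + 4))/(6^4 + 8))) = 1956/7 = 279.43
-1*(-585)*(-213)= -124605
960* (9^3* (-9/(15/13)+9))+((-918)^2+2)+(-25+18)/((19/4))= 31968118/19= 1682532.53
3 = 3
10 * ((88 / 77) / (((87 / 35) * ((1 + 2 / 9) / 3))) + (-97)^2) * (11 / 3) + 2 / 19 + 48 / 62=17680829656 / 51243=345038.93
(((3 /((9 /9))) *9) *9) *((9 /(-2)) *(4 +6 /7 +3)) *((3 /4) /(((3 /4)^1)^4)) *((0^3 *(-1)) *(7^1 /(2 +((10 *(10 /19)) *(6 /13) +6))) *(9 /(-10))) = 0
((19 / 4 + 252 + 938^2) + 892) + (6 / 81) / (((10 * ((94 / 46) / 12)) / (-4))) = 7453197193 / 8460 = 880992.58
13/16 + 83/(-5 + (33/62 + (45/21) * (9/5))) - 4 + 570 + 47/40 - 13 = 355359/848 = 419.06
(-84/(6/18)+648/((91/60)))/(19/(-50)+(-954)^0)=797400/2821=282.67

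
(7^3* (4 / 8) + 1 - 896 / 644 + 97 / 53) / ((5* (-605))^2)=3373 / 178473790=0.00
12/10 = 6/5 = 1.20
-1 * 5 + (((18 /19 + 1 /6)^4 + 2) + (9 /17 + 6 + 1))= 17427452129 /2871232272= 6.07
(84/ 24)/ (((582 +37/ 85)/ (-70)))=-0.42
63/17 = 3.71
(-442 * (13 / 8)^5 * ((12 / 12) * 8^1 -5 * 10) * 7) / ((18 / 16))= 4020731897 / 3072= 1308832.00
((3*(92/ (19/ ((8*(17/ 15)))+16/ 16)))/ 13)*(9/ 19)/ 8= 42228/ 103987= 0.41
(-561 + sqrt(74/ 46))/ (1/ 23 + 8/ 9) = -116127/ 193 + 9 * sqrt(851)/ 193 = -600.33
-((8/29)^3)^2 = -262144/594823321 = -0.00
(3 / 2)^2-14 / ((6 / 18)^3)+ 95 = -1123 / 4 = -280.75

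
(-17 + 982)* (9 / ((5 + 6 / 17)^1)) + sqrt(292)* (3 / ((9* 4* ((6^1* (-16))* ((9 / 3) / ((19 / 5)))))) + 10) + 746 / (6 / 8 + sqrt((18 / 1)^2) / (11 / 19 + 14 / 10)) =172781* sqrt(73) / 8640 + 286053463 / 168441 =1869.10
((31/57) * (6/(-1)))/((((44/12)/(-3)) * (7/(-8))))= -3.05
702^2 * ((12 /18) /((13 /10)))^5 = 38400000 /2197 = 17478.38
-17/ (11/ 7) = -119/ 11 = -10.82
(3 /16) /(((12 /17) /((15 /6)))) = 85 /128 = 0.66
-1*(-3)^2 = -9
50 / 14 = 25 / 7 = 3.57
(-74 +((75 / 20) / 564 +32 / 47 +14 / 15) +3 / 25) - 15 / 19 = -1665509 / 22800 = -73.05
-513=-513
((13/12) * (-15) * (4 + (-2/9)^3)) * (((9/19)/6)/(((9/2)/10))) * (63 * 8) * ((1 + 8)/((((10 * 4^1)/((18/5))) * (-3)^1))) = 264628/171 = 1547.53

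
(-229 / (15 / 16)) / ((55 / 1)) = -3664 / 825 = -4.44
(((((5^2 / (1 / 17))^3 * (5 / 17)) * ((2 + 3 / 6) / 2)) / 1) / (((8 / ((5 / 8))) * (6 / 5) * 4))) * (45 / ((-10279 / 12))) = -127001953125 / 5262848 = -24131.79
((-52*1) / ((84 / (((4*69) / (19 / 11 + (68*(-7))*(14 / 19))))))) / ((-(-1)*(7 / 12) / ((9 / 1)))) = 2076624 / 274939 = 7.55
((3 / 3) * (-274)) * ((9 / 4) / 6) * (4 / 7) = -411 / 7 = -58.71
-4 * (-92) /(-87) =-368 /87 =-4.23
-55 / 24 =-2.29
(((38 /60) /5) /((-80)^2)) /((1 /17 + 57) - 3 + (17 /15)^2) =969 /2709606400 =0.00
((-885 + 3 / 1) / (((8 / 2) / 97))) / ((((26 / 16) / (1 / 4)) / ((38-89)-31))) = 3507714 / 13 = 269824.15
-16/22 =-8/11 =-0.73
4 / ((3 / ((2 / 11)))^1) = 0.24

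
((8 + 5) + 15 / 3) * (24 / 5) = 432 / 5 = 86.40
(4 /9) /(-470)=-2 /2115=-0.00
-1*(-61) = 61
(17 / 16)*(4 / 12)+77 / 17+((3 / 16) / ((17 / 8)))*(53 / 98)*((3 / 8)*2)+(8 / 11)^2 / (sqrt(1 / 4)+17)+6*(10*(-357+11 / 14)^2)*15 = 345316093989277 / 3023790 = 114199760.56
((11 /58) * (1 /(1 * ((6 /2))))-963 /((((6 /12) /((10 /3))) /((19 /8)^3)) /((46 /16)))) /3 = -22028393063 /267264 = -82421.85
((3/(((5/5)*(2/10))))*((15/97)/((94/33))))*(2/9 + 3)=23925/9118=2.62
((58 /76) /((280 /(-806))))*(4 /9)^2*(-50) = 233740 /10773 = 21.70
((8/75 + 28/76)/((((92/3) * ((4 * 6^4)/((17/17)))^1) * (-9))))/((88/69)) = -677/2600294400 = -0.00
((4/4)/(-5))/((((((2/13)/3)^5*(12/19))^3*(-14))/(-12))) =-559741360197715031073452949/36700160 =-15251741687167440988.63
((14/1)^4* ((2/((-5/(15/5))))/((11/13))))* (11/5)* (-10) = 5992896/5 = 1198579.20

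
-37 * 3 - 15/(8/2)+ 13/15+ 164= 3007/60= 50.12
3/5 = 0.60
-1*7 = -7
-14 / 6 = -7 / 3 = -2.33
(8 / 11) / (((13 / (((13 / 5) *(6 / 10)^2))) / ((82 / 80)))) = 0.05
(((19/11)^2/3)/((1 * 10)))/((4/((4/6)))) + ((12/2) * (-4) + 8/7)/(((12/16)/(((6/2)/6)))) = -2320673/152460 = -15.22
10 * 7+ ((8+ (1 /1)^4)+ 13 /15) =1198 /15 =79.87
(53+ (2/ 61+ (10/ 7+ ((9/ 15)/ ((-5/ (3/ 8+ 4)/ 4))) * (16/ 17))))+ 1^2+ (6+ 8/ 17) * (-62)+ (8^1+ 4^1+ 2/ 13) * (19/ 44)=-3554688481/ 10380370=-342.44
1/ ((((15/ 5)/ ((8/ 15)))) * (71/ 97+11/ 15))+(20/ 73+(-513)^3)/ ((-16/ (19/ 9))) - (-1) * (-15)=99805713060683/ 5602896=17813236.77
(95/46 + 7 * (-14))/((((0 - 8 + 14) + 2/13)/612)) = -8777457/920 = -9540.71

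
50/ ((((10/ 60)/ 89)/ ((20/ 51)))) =178000/ 17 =10470.59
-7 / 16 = -0.44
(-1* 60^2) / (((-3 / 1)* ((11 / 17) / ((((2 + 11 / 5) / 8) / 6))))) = 1785 / 11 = 162.27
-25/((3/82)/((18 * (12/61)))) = -147600/61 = -2419.67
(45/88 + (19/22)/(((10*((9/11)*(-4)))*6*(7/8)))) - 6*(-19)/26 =5287511/1081080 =4.89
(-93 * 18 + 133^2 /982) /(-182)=9.10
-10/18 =-5/9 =-0.56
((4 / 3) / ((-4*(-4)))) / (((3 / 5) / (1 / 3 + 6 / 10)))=7 / 54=0.13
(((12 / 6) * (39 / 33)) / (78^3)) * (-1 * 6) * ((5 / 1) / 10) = -1 / 66924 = -0.00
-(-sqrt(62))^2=-62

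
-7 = -7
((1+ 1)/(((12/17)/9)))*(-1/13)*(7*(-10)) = 1785/13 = 137.31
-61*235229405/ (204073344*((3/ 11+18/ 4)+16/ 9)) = -157838930755/ 14704618176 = -10.73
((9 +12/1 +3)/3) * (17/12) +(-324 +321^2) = 308185/3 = 102728.33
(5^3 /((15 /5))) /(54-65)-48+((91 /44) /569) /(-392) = -217822343 /4206048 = -51.79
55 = 55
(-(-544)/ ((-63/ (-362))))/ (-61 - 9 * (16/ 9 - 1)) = -2896/ 63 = -45.97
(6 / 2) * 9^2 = 243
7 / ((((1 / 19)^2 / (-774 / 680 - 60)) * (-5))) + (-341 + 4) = 51955849 / 1700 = 30562.26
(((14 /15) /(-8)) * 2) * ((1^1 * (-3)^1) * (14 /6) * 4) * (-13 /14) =-91 /15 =-6.07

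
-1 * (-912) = 912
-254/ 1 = -254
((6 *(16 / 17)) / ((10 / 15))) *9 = 1296 / 17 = 76.24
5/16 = 0.31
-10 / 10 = -1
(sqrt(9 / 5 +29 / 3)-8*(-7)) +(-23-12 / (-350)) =2*sqrt(645) / 15 +5781 / 175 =36.42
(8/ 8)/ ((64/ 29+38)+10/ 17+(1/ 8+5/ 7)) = 27608/ 1149443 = 0.02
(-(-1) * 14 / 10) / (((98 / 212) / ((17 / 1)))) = 1802 / 35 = 51.49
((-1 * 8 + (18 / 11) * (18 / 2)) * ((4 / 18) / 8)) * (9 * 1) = 37 / 22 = 1.68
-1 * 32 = -32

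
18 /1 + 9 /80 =18.11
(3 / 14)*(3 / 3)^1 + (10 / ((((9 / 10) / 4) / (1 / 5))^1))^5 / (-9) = -45873605677 / 7440174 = -6165.66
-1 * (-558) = 558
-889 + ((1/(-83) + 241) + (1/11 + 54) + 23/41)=-22211251/37433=-593.36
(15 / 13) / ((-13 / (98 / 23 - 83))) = 27165 / 3887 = 6.99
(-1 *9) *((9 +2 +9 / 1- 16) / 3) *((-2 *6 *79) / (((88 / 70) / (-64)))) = -6370560 / 11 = -579141.82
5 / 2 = 2.50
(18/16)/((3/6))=9/4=2.25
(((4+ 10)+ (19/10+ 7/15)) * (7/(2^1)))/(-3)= -3437/180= -19.09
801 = 801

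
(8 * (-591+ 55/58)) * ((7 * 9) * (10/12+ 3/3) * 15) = -237165390/29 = -8178116.90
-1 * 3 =-3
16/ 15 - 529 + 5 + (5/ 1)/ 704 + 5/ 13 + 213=-42493873/ 137280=-309.54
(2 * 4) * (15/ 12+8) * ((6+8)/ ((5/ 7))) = 1450.40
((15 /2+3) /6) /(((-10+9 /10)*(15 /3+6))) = -5 /286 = -0.02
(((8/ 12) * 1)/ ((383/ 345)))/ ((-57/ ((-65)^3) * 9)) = 63163750/ 196479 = 321.48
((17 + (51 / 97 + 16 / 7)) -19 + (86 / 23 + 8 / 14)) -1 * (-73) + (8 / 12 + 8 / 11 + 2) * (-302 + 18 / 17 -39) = -9423634064 / 8761137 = -1075.62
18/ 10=1.80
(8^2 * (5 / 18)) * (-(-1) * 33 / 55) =32 / 3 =10.67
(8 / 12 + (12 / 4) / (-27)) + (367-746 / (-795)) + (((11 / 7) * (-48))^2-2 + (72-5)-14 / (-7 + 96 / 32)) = 6126.46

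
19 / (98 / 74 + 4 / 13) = 9139 / 785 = 11.64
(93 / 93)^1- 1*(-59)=60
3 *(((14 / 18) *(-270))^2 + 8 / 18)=396904 / 3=132301.33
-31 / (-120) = 31 / 120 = 0.26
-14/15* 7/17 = -98/255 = -0.38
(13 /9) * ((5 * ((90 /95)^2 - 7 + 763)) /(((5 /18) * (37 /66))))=468879840 /13357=35103.68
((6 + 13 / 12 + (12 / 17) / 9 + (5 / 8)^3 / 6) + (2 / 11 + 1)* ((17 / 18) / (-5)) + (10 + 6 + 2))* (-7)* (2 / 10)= -1506714727 / 43084800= -34.97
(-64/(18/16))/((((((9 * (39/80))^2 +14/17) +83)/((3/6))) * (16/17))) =-29593600/100929753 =-0.29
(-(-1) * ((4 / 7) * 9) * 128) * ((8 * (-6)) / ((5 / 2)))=-442368 / 35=-12639.09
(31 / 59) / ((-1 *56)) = -31 / 3304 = -0.01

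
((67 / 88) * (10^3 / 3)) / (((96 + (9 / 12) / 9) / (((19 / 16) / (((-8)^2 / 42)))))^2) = 3999925125 / 239591407616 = 0.02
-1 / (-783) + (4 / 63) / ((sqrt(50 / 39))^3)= 1 / 783 + 13 * sqrt(78) / 2625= 0.05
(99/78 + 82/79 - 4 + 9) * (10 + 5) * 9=2026215/2054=986.47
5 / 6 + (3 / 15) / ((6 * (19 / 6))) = 481 / 570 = 0.84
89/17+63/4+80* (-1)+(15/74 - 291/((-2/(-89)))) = -32728913/2516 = -13008.31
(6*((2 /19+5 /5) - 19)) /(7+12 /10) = -13.09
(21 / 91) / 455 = 3 / 5915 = 0.00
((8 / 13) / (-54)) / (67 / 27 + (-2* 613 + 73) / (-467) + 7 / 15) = -9340 / 4439773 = -0.00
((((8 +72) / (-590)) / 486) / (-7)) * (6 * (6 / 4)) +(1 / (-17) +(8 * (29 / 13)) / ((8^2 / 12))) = 16204171 / 4928742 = 3.29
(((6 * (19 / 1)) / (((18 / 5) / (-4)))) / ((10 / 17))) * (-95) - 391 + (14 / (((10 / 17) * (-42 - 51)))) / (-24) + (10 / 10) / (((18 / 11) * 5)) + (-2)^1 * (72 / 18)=223845043 / 11160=20057.80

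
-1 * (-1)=1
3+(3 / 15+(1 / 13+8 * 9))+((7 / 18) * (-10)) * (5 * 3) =3304 / 195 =16.94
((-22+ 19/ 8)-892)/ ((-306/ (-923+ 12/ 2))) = -131131/ 48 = -2731.90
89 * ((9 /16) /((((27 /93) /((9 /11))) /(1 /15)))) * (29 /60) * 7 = 560077 /17600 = 31.82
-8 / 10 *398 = -1592 / 5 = -318.40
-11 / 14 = -0.79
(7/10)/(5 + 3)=7/80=0.09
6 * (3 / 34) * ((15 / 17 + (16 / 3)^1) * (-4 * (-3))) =11412 / 289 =39.49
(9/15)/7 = 3/35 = 0.09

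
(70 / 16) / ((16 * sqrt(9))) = 35 / 384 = 0.09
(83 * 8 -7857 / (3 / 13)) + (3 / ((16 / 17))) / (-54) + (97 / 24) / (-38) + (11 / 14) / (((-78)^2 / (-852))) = -216102493895 / 6473376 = -33383.28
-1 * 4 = -4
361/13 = 27.77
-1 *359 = -359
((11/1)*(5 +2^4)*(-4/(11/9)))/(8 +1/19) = -1596/17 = -93.88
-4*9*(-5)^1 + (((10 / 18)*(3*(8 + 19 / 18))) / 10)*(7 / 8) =156661 / 864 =181.32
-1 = -1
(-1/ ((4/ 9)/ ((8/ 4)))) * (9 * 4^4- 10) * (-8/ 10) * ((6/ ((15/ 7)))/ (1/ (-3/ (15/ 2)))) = -1156176/ 125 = -9249.41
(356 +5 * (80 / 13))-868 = -6256 / 13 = -481.23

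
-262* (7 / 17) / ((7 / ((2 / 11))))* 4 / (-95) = 2096 / 17765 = 0.12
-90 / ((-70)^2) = -9 / 490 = -0.02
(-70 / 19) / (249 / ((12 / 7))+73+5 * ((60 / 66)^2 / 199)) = -963160 / 57062339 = -0.02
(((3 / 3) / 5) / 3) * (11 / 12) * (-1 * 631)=-6941 / 180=-38.56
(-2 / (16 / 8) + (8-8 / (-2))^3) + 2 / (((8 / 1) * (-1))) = 6907 / 4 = 1726.75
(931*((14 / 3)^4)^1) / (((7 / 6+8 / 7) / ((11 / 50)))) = 2753927792 / 65475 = 42060.75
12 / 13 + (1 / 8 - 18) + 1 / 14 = -12289 / 728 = -16.88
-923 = -923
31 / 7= 4.43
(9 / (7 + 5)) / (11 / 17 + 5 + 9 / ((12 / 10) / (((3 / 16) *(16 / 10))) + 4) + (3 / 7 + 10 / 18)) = 6426 / 66455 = 0.10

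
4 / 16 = 1 / 4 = 0.25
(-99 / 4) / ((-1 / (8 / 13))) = 198 / 13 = 15.23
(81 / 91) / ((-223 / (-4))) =324 / 20293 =0.02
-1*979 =-979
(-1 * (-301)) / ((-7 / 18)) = -774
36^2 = 1296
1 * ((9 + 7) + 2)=18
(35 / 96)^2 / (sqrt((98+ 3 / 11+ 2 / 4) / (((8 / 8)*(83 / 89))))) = 1225*sqrt(353142922) / 1782346752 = 0.01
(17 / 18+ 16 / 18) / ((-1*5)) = -11 / 30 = -0.37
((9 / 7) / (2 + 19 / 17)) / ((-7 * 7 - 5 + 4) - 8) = -153 / 21518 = -0.01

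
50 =50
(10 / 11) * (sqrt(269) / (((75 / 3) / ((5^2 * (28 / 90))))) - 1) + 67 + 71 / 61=28 * sqrt(269) / 99 + 45128 / 671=71.89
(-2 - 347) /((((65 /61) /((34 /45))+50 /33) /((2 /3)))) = -15924172 /200225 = -79.53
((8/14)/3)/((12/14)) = 2/9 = 0.22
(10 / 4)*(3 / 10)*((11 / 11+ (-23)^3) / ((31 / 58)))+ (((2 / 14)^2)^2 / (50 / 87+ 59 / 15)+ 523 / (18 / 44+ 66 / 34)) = -2161710209719202 / 128298128889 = -16849.12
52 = 52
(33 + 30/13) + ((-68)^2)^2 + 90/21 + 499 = 1945754228/91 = 21381914.59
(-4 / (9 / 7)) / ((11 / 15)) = -140 / 33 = -4.24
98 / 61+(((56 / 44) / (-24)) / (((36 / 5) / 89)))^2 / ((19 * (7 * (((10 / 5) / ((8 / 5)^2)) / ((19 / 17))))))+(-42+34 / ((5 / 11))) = 125907384791 / 3658909320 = 34.41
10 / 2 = 5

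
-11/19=-0.58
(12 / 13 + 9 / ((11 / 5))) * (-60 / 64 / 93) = -0.05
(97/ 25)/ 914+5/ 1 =114347/ 22850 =5.00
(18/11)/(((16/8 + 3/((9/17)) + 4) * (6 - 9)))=-18/385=-0.05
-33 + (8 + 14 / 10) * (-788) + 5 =-37176 / 5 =-7435.20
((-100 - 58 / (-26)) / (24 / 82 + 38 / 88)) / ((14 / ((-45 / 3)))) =17196630 / 118937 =144.59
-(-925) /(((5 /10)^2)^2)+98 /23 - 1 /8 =2723961 /184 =14804.14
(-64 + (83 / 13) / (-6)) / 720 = -1015 / 11232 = -0.09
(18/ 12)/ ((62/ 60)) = 45/ 31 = 1.45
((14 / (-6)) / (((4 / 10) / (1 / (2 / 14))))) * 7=-1715 / 6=-285.83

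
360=360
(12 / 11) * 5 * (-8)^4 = 245760 / 11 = 22341.82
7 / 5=1.40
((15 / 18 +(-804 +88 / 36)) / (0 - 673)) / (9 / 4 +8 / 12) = 4118 / 10095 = 0.41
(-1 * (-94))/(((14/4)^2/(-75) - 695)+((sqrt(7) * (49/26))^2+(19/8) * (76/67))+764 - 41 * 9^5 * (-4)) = 159654300/16448014663099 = 0.00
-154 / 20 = -77 / 10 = -7.70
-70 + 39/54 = -1247/18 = -69.28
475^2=225625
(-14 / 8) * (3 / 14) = -3 / 8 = -0.38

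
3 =3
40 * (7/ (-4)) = -70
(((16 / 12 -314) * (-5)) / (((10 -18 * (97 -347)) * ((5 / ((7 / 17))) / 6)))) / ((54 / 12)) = 13132 / 345015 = 0.04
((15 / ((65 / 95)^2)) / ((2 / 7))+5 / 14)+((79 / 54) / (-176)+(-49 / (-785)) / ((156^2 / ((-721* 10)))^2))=201362466570259 / 1789900047936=112.50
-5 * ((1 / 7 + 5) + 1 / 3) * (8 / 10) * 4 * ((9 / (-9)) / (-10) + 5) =-3128 / 7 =-446.86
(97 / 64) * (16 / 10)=97 / 40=2.42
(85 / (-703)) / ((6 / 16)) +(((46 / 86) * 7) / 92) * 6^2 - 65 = -5791028 / 90687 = -63.86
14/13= 1.08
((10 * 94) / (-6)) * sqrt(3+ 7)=-470 * sqrt(10) / 3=-495.42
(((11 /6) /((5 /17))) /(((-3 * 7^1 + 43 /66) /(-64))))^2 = 59969536 /156025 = 384.36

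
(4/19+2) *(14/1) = 588/19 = 30.95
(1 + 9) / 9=1.11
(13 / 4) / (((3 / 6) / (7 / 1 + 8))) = 195 / 2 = 97.50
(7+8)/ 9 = 1.67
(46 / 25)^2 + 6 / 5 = 2866 / 625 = 4.59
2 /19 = 0.11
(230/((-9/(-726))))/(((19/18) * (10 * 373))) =4.71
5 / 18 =0.28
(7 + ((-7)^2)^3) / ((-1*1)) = -117656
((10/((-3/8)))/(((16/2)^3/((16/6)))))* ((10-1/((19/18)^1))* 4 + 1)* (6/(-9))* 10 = 17675/513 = 34.45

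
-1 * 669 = -669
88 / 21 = 4.19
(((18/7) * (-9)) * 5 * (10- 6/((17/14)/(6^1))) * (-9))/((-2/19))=23131170/119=194379.58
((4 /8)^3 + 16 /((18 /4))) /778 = 265 /56016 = 0.00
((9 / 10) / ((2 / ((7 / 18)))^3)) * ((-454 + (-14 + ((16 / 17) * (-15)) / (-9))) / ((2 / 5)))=-2039821 / 264384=-7.72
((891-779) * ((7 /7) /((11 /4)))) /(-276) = -112 /759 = -0.15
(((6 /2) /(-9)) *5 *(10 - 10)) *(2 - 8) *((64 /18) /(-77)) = 0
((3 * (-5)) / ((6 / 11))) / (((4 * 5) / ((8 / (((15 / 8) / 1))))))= -88 / 15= -5.87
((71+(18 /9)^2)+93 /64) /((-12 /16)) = -1631 /16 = -101.94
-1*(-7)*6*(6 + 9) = 630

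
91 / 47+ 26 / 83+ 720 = 2817495 / 3901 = 722.25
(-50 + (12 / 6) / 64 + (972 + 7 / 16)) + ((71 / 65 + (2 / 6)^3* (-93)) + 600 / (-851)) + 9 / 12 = 14658836173 / 15930720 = 920.16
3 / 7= 0.43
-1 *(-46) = 46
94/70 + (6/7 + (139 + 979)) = 1120.20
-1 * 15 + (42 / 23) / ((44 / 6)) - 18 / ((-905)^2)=-3056605854 / 207213325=-14.75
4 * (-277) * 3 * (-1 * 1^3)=3324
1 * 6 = 6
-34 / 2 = -17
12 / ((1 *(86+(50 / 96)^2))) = 27648 / 198769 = 0.14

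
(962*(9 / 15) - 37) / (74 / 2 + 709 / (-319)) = 861619 / 55470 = 15.53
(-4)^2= 16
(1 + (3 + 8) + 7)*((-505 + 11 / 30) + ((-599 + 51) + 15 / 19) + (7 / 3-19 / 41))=-8179297 / 410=-19949.50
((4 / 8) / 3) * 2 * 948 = 316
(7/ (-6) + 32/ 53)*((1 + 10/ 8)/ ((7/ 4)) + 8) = -11635/ 2226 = -5.23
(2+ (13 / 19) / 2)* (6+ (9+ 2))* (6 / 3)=1513 / 19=79.63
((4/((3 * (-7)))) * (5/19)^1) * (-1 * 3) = 20/133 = 0.15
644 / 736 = 7 / 8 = 0.88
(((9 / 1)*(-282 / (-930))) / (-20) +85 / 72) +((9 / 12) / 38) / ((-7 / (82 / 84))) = 108196007 / 103899600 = 1.04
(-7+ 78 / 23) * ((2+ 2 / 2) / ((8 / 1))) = -249 / 184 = -1.35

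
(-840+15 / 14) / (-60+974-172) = -11745 / 10388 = -1.13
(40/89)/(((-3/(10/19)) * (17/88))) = -0.41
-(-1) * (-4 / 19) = -4 / 19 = -0.21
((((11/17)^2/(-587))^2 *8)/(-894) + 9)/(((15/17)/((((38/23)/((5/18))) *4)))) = 35196177882343952/145036422805475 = 242.67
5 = 5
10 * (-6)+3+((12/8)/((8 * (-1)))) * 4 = -231/4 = -57.75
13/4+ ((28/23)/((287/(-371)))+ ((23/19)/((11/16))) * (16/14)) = 20355317/5518436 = 3.69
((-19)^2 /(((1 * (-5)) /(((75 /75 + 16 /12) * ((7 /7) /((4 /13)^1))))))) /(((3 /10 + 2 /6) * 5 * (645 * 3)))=-1729 /19350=-0.09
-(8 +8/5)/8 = -6/5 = -1.20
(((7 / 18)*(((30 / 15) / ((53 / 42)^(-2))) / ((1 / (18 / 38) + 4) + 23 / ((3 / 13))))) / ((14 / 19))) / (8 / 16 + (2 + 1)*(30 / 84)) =53371 / 5277888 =0.01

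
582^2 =338724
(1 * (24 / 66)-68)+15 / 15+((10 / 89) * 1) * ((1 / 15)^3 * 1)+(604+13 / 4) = 1429004113 / 2643300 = 540.61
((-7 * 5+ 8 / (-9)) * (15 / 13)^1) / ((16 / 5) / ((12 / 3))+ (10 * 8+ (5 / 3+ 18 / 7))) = -0.49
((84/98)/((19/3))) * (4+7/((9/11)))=226/133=1.70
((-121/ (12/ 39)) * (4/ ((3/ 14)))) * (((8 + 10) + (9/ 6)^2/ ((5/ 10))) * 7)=-1156155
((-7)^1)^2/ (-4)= -49/ 4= -12.25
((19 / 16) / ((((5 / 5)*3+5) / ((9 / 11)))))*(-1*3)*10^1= -2565 / 704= -3.64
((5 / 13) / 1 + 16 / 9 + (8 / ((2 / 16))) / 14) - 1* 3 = 3058 / 819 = 3.73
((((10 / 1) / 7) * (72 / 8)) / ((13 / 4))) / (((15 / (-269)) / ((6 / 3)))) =-12912 / 91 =-141.89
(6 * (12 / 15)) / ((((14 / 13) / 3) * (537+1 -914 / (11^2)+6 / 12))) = 113256 / 4497115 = 0.03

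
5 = 5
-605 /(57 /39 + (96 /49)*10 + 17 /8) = -3083080 /118117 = -26.10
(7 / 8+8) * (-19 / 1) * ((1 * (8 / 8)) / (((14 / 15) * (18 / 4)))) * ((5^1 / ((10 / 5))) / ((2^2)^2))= -33725 / 5376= -6.27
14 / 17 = 0.82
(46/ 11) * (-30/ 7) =-1380/ 77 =-17.92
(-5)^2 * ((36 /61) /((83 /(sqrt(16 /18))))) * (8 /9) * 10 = 16000 * sqrt(2) /15189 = 1.49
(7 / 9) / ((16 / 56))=49 / 18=2.72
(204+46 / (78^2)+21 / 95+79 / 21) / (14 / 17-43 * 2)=-7152754403 / 2929202640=-2.44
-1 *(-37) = 37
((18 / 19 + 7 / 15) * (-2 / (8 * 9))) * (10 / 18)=-403 / 18468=-0.02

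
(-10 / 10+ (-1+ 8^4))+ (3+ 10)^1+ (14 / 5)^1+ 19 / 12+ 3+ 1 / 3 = 4114.72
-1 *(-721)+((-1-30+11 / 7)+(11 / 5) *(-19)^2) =52002 / 35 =1485.77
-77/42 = -11/6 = -1.83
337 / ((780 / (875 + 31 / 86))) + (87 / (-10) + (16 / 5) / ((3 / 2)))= 1661947 / 4472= 371.63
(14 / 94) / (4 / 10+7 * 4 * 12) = 35 / 79054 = 0.00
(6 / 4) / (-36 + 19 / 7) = -21 / 466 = -0.05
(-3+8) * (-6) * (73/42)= -365/7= -52.14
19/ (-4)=-4.75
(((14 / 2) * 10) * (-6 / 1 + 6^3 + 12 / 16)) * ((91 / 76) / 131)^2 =244330905 / 198243872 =1.23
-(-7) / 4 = 7 / 4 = 1.75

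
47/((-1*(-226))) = 47/226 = 0.21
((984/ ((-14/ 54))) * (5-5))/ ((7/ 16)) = 0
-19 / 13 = -1.46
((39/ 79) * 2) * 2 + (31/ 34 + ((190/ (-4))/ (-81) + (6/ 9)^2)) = 426137/ 108783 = 3.92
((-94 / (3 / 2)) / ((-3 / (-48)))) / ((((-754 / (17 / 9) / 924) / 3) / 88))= 692995072 / 1131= 612727.74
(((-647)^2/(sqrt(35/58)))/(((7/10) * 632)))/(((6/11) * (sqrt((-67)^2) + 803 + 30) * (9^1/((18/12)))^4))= 4604699 * sqrt(2030)/108363225600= 0.00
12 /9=4 /3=1.33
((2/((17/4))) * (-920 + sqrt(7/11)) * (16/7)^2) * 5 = -9420800/833 + 10240 * sqrt(77)/9163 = -11299.68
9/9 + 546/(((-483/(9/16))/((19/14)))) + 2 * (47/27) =251675/69552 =3.62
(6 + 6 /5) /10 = 18 /25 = 0.72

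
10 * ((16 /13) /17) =160 /221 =0.72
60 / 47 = 1.28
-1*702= -702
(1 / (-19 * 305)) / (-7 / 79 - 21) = 79 / 9654470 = 0.00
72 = 72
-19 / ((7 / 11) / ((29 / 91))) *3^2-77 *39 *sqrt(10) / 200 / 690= -54549 / 637-1001 *sqrt(10) / 46000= -85.70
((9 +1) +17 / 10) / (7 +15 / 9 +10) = 351 / 560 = 0.63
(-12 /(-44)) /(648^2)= 1 /1539648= 0.00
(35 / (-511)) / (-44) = 5 / 3212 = 0.00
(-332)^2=110224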